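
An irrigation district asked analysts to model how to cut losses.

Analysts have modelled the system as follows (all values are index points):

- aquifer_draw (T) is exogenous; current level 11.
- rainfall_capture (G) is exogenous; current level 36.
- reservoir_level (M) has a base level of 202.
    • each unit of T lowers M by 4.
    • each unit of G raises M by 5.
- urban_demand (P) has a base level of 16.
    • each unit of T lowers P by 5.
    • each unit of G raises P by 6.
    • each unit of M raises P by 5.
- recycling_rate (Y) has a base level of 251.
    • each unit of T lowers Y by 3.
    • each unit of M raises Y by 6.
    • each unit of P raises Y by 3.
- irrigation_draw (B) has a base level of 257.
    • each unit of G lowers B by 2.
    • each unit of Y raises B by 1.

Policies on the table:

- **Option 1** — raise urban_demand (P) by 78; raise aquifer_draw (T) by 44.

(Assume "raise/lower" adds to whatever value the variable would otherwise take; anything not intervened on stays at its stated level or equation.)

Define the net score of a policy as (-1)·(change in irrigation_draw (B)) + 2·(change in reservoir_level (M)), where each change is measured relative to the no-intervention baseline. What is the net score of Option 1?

Baseline:
  T = 11
  G = 36
  M = 202 − 4·11 + 5·36 = 338
  P = 16 − 5·11 + 6·36 + 5·338 = 1867
  Y = 251 − 3·11 + 6·338 + 3·1867 = 7847
  B = 257 − 2·36 + 7847 = 8032
Option 1 (P + 78, T + 44):
  T = 11 + 44 = 55
  G = 36
  M = 202 − 4·55 + 5·36 = 162
  P = 16 − 5·55 + 6·36 + 5·162 (+78 from intervention) = 845
  Y = 251 − 3·55 + 6·162 + 3·845 = 3593
  B = 257 − 2·36 + 3593 = 3778
ΔB = 3778 − 8032 = -4254; ΔM = 162 − 338 = -176
Score = (-1)·(-4254) + 2·(-176) = 3902

3902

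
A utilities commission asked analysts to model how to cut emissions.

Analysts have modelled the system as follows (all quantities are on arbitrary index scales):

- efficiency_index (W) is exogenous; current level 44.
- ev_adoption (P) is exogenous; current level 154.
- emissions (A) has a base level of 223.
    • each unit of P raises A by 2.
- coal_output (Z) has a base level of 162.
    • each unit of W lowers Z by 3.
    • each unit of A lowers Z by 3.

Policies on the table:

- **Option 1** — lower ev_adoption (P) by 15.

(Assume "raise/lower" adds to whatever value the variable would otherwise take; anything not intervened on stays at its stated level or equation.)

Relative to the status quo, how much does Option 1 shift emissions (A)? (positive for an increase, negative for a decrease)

Baseline:
  P = 154
  A = 223 + 2·154 = 531
Option 1 (P − 15):
  P = 154 − 15 = 139
  A = 223 + 2·139 = 501
Change in A: 501 − 531 = -30

-30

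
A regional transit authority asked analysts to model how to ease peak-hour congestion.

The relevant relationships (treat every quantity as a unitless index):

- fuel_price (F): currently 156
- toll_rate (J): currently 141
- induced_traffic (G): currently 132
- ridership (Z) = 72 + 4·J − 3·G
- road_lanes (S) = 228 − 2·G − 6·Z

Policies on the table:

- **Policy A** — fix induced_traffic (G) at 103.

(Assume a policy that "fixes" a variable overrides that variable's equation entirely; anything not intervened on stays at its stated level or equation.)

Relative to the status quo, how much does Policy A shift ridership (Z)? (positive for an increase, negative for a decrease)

87

Baseline:
  J = 141
  G = 132
  Z = 72 + 4·141 − 3·132 = 240
Policy A (G := 103):
  J = 141
  G = 103
  Z = 72 + 4·141 − 3·103 = 327
Change in Z: 327 − 240 = 87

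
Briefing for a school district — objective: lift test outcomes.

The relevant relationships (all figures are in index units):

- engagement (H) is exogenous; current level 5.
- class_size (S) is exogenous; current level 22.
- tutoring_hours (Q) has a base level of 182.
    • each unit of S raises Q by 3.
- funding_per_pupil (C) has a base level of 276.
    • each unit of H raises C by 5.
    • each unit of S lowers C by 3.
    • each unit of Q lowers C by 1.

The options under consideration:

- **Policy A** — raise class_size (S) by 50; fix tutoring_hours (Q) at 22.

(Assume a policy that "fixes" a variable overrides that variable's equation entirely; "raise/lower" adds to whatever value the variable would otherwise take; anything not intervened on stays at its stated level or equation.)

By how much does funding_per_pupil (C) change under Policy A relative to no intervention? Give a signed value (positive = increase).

Baseline:
  H = 5
  S = 22
  Q = 182 + 3·22 = 248
  C = 276 + 5·5 − 3·22 − 248 = -13
Policy A (S + 50, Q := 22):
  H = 5
  S = 22 + 50 = 72
  Q = 22
  C = 276 + 5·5 − 3·72 − 22 = 63
Change in C: 63 − (-13) = 76

76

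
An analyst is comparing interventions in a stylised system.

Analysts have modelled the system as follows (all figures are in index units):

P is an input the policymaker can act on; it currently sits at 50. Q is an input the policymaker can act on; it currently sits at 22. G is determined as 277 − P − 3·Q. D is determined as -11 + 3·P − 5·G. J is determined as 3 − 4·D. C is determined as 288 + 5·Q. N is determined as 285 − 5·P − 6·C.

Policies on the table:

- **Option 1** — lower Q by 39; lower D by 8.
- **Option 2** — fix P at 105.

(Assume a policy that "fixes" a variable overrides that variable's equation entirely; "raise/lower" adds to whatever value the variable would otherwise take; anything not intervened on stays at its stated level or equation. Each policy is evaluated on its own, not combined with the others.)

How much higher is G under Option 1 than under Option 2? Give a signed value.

Option 1 (Q − 39, D − 8):
  P = 50
  Q = 22 − 39 = -17
  G = 277 − 50 − 3·(-17) = 278
Option 2 (P := 105):
  P = 105
  Q = 22
  G = 277 − 105 − 3·22 = 106
G: 278 − 106 = 172

172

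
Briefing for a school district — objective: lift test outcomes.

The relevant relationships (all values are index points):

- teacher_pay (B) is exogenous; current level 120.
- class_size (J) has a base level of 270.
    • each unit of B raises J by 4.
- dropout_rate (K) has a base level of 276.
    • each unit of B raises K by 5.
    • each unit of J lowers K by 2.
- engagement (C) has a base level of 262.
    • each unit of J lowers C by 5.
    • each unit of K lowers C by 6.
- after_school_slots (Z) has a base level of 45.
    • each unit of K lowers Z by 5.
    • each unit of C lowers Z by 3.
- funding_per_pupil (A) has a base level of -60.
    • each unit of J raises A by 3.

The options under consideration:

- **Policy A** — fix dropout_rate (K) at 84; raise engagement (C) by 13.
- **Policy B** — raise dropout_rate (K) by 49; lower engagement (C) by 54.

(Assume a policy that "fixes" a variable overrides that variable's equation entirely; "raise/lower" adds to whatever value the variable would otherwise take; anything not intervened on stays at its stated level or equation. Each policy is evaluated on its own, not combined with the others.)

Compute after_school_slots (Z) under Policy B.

Policy B (K + 49, C − 54):
  B = 120
  J = 270 + 4·120 = 750
  K = 276 + 5·120 − 2·750 (+49 from intervention) = -575
  C = 262 − 5·750 − 6·(-575) (−54 from intervention) = -92
  Z = 45 − 5·(-575) − 3·(-92) = 3196

3196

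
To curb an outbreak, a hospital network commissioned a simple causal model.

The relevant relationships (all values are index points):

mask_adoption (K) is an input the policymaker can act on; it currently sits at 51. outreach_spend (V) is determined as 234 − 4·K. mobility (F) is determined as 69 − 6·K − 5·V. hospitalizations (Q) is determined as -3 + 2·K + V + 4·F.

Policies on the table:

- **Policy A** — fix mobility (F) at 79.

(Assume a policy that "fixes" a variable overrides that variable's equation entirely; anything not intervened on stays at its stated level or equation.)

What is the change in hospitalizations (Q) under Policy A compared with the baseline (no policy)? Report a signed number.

Baseline:
  K = 51
  V = 234 − 4·51 = 30
  F = 69 − 6·51 − 5·30 = -387
  Q = -3 + 2·51 + 30 + 4·(-387) = -1419
Policy A (F := 79):
  K = 51
  V = 234 − 4·51 = 30
  F = 79
  Q = -3 + 2·51 + 30 + 4·79 = 445
Change in Q: 445 − (-1419) = 1864

1864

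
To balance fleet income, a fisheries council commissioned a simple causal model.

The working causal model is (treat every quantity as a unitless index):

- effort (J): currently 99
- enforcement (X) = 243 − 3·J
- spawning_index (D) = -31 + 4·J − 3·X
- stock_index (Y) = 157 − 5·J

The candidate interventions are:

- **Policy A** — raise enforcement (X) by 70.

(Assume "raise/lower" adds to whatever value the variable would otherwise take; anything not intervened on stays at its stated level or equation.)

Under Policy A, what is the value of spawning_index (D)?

317

Policy A (X + 70):
  J = 99
  X = 243 − 3·99 (+70 from intervention) = 16
  D = -31 + 4·99 − 3·16 = 317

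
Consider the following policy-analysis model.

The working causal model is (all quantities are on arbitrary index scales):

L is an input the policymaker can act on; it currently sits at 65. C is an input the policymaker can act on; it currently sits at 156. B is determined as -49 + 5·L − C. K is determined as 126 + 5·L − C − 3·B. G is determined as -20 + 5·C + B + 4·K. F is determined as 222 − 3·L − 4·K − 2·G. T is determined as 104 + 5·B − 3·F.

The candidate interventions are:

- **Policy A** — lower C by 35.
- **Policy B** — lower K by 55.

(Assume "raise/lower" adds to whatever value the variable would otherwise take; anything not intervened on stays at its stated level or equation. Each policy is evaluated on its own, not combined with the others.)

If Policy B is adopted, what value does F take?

Policy B (K − 55):
  L = 65
  C = 156
  B = -49 + 5·65 − 156 = 120
  K = 126 + 5·65 − 156 − 3·120 (−55 from intervention) = -120
  G = -20 + 5·156 + 120 + 4·(-120) = 400
  F = 222 − 3·65 − 4·(-120) − 2·400 = -293

-293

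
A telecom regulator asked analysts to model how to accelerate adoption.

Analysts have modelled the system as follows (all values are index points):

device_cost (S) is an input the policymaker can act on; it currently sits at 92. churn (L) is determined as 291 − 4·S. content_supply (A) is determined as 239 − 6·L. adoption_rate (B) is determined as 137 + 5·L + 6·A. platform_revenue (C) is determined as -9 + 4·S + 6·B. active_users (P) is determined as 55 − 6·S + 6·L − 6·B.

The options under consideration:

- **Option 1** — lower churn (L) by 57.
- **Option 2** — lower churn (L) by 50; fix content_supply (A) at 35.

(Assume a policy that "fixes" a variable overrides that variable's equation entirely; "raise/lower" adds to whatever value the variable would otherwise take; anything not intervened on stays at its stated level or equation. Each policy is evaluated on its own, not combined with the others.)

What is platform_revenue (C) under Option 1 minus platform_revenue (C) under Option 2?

Option 1 (L − 57):
  S = 92
  L = 291 − 4·92 (−57 from intervention) = -134
  A = 239 − 6·(-134) = 1043
  B = 137 + 5·(-134) + 6·1043 = 5725
  C = -9 + 4·92 + 6·5725 = 34709
Option 2 (L − 50, A := 35):
  S = 92
  L = 291 − 4·92 (−50 from intervention) = -127
  A = 35
  B = 137 + 5·(-127) + 6·35 = -288
  C = -9 + 4·92 + 6·(-288) = -1369
C: 34709 − (-1369) = 36078

36078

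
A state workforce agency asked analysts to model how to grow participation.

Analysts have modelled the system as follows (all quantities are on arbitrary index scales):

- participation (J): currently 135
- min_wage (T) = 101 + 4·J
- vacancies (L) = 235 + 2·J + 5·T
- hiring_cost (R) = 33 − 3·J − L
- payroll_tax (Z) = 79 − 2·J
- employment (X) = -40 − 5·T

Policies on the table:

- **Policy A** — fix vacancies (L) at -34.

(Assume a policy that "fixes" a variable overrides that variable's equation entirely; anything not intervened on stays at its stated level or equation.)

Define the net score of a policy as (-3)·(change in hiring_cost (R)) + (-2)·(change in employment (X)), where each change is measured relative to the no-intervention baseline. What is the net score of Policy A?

Baseline:
  J = 135
  T = 101 + 4·135 = 641
  L = 235 + 2·135 + 5·641 = 3710
  R = 33 − 3·135 − 3710 = -4082
  X = -40 − 5·641 = -3245
Policy A (L := -34):
  J = 135
  T = 101 + 4·135 = 641
  L = -34
  R = 33 − 3·135 − (-34) = -338
  X = -40 − 5·641 = -3245
ΔR = -338 − (-4082) = 3744; ΔX = -3245 − (-3245) = 0
Score = (-3)·3744 + (-2)·0 = -11232

-11232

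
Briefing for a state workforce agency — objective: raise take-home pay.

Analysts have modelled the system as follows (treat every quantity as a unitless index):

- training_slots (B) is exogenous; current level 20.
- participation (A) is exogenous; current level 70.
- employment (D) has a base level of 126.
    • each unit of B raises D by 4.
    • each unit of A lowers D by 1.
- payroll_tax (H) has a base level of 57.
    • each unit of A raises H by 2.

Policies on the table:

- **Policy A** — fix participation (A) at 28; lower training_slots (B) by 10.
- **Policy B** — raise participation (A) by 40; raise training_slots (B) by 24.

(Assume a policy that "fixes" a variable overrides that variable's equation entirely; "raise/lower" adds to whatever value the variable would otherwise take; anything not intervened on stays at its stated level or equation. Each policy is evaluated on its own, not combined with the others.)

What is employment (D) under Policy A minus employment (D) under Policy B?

-54

Policy A (A := 28, B − 10):
  B = 20 − 10 = 10
  A = 28
  D = 126 + 4·10 − 28 = 138
Policy B (A + 40, B + 24):
  B = 20 + 24 = 44
  A = 70 + 40 = 110
  D = 126 + 4·44 − 110 = 192
D: 138 − 192 = -54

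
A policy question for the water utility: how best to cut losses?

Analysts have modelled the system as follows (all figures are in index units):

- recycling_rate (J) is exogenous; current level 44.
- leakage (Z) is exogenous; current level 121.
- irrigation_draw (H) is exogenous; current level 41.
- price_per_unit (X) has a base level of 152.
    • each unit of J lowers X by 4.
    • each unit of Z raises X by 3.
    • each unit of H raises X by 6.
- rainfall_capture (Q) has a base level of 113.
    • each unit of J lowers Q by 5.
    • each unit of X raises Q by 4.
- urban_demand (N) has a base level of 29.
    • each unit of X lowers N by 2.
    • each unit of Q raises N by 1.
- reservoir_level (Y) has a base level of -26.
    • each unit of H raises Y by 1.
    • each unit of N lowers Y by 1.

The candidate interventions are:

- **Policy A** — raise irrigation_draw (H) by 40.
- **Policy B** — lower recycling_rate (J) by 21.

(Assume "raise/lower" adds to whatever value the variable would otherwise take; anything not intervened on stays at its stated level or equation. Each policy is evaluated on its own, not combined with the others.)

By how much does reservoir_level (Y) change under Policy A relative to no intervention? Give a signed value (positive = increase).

-440

Baseline:
  J = 44
  Z = 121
  H = 41
  X = 152 − 4·44 + 3·121 + 6·41 = 585
  Q = 113 − 5·44 + 4·585 = 2233
  N = 29 − 2·585 + 2233 = 1092
  Y = -26 + 41 − 1092 = -1077
Policy A (H + 40):
  J = 44
  Z = 121
  H = 41 + 40 = 81
  X = 152 − 4·44 + 3·121 + 6·81 = 825
  Q = 113 − 5·44 + 4·825 = 3193
  N = 29 − 2·825 + 3193 = 1572
  Y = -26 + 81 − 1572 = -1517
Change in Y: -1517 − (-1077) = -440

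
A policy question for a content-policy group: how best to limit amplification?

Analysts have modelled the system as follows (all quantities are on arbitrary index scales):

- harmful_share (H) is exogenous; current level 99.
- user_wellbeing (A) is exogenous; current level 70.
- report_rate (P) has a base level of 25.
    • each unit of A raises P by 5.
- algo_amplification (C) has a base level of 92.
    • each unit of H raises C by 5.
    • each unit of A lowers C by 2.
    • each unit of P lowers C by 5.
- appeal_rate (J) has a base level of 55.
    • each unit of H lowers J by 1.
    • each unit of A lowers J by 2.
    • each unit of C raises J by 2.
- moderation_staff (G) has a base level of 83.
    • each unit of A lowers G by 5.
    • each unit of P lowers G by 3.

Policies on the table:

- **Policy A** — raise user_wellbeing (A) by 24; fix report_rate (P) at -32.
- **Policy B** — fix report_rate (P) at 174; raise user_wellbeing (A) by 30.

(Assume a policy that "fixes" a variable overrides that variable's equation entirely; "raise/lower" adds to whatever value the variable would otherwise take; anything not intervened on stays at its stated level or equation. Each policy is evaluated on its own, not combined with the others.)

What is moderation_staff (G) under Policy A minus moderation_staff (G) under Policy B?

648

Policy A (A + 24, P := -32):
  A = 70 + 24 = 94
  P = -32
  G = 83 − 5·94 − 3·(-32) = -291
Policy B (P := 174, A + 30):
  A = 70 + 30 = 100
  P = 174
  G = 83 − 5·100 − 3·174 = -939
G: -291 − (-939) = 648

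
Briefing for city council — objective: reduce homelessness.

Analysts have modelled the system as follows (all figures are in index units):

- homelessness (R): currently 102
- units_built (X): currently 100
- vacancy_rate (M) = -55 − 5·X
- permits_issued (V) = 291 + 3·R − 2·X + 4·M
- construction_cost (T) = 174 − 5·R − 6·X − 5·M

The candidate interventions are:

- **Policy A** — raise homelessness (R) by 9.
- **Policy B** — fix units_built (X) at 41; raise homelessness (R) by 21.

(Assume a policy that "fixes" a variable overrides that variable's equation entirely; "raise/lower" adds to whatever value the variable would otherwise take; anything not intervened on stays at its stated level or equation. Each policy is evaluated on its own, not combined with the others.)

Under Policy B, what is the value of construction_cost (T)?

613

Policy B (X := 41, R + 21):
  R = 102 + 21 = 123
  X = 41
  M = -55 − 5·41 = -260
  T = 174 − 5·123 − 6·41 − 5·(-260) = 613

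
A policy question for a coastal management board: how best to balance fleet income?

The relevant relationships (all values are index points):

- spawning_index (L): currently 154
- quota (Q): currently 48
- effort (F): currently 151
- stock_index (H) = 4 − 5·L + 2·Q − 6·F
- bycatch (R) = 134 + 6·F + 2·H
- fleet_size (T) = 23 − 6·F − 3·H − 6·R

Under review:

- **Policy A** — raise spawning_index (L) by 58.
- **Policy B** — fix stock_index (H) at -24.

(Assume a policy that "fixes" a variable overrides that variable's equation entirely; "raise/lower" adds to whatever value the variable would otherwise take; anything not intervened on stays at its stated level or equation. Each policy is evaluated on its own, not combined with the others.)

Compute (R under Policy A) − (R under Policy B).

-3684

Policy A (L + 58):
  L = 154 + 58 = 212
  Q = 48
  F = 151
  H = 4 − 5·212 + 2·48 − 6·151 = -1866
  R = 134 + 6·151 + 2·(-1866) = -2692
Policy B (H := -24):
  L = 154
  Q = 48
  F = 151
  H = -24
  R = 134 + 6·151 + 2·(-24) = 992
R: -2692 − 992 = -3684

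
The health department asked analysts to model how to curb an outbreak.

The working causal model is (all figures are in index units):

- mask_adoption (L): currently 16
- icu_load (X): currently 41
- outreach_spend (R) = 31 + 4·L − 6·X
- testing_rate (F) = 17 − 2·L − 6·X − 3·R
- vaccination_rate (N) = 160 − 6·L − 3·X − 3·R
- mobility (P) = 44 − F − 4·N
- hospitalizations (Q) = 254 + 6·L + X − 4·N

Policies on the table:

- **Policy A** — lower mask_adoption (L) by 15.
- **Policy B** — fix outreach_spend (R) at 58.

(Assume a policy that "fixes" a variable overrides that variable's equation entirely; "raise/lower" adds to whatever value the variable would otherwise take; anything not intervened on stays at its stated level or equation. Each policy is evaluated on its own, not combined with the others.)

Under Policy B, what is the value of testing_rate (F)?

-435

Policy B (R := 58):
  L = 16
  X = 41
  R = 58
  F = 17 − 2·16 − 6·41 − 3·58 = -435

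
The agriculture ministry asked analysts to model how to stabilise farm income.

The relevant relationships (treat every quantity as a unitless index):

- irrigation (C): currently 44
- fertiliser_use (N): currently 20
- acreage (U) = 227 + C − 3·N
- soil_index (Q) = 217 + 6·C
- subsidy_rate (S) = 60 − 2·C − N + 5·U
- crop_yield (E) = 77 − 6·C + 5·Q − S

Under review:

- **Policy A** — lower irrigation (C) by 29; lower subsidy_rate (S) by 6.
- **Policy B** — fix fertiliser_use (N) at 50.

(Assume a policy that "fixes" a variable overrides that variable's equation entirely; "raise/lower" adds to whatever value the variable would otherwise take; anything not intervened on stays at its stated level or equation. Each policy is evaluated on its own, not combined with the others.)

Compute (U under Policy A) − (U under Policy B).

Policy A (C − 29, S − 6):
  C = 44 − 29 = 15
  N = 20
  U = 227 + 15 − 3·20 = 182
Policy B (N := 50):
  C = 44
  N = 50
  U = 227 + 44 − 3·50 = 121
U: 182 − 121 = 61

61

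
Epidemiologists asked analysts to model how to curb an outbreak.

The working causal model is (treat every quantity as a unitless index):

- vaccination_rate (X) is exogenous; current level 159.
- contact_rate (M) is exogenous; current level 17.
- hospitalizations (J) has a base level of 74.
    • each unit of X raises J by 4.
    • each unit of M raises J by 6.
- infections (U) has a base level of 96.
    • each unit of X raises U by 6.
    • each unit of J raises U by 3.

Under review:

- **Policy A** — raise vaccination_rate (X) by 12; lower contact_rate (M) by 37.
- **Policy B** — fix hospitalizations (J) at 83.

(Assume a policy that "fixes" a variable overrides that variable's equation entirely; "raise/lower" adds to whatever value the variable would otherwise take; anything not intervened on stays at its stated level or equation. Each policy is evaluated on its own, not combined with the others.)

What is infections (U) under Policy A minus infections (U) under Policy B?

1737

Policy A (X + 12, M − 37):
  X = 159 + 12 = 171
  M = 17 − 37 = -20
  J = 74 + 4·171 + 6·(-20) = 638
  U = 96 + 6·171 + 3·638 = 3036
Policy B (J := 83):
  X = 159
  M = 17
  J = 83
  U = 96 + 6·159 + 3·83 = 1299
U: 3036 − 1299 = 1737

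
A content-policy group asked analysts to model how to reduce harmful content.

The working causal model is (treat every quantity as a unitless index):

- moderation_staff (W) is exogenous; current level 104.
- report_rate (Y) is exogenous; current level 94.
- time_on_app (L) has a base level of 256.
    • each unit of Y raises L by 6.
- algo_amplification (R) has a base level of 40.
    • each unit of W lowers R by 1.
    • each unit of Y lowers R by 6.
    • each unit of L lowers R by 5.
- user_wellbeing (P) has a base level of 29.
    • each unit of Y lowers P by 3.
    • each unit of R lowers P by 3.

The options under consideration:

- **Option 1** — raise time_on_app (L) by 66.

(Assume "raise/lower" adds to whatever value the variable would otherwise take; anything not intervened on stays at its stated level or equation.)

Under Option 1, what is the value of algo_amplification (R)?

Option 1 (L + 66):
  W = 104
  Y = 94
  L = 256 + 6·94 (+66 from intervention) = 886
  R = 40 − 104 − 6·94 − 5·886 = -5058

-5058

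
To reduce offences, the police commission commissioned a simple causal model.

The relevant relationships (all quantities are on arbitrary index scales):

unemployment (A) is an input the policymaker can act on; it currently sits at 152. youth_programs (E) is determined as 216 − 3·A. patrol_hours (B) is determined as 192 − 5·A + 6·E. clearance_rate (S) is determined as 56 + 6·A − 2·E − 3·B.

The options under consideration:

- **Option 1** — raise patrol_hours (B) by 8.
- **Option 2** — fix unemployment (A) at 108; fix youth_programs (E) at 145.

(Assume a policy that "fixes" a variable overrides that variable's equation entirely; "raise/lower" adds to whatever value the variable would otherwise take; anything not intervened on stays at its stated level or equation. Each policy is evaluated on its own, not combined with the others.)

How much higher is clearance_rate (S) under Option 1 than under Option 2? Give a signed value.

Option 1 (B + 8):
  A = 152
  E = 216 − 3·152 = -240
  B = 192 − 5·152 + 6·(-240) (+8 from intervention) = -2000
  S = 56 + 6·152 − 2·(-240) − 3·(-2000) = 7448
Option 2 (A := 108, E := 145):
  A = 108
  E = 145
  B = 192 − 5·108 + 6·145 = 522
  S = 56 + 6·108 − 2·145 − 3·522 = -1152
S: 7448 − (-1152) = 8600

8600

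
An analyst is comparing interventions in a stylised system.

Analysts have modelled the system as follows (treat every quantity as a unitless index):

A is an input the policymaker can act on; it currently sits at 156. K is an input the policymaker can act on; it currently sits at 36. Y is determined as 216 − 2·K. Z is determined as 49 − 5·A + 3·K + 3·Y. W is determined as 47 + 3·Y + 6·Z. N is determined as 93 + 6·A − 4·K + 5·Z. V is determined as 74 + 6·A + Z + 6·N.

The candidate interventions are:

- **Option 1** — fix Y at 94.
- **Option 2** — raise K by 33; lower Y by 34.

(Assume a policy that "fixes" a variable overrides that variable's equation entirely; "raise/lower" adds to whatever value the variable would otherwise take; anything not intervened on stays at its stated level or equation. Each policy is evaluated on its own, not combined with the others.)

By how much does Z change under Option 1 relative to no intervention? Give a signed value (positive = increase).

-150

Baseline:
  A = 156
  K = 36
  Y = 216 − 2·36 = 144
  Z = 49 − 5·156 + 3·36 + 3·144 = -191
Option 1 (Y := 94):
  A = 156
  K = 36
  Y = 94
  Z = 49 − 5·156 + 3·36 + 3·94 = -341
Change in Z: -341 − (-191) = -150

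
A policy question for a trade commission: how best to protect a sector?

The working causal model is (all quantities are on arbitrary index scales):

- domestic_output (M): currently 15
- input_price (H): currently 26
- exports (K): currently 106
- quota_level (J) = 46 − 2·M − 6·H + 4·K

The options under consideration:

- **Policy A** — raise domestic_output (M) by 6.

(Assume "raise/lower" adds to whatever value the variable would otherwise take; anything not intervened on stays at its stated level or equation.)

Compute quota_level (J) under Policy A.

272

Policy A (M + 6):
  M = 15 + 6 = 21
  H = 26
  K = 106
  J = 46 − 2·21 − 6·26 + 4·106 = 272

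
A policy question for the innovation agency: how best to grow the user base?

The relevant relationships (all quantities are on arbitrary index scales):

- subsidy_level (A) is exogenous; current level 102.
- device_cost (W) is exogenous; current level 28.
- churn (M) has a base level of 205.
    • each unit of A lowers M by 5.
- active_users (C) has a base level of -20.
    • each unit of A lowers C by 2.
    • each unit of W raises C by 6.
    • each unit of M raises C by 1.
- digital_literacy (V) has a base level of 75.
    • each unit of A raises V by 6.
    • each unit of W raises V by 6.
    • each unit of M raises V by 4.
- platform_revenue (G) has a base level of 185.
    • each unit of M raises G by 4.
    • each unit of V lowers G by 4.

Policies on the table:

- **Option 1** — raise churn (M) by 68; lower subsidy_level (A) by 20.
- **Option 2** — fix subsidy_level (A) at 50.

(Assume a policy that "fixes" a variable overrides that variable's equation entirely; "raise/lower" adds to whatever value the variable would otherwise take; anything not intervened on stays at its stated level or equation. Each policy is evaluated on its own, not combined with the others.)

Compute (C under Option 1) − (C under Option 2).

Option 1 (M + 68, A − 20):
  A = 102 − 20 = 82
  W = 28
  M = 205 − 5·82 (+68 from intervention) = -137
  C = -20 − 2·82 + 6·28 + (-137) = -153
Option 2 (A := 50):
  A = 50
  W = 28
  M = 205 − 5·50 = -45
  C = -20 − 2·50 + 6·28 + (-45) = 3
C: -153 − 3 = -156

-156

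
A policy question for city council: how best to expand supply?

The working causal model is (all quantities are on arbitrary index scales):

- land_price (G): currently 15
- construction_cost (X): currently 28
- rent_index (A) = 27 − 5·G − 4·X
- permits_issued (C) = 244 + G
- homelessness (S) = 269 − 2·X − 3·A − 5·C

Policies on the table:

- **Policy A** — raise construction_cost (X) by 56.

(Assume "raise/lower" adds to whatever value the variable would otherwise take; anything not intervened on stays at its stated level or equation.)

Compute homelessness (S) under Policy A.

Policy A (X + 56):
  G = 15
  X = 28 + 56 = 84
  A = 27 − 5·15 − 4·84 = -384
  C = 244 + 15 = 259
  S = 269 − 2·84 − 3·(-384) − 5·259 = -42

-42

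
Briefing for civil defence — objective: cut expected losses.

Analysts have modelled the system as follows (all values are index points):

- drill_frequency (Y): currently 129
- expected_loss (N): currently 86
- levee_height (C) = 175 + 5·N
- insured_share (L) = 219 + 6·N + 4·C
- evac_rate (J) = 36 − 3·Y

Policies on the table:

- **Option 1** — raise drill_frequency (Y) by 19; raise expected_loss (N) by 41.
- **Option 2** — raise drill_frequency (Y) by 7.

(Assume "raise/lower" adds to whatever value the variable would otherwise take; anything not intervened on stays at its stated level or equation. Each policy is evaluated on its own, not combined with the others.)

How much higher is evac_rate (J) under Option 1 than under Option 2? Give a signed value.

Option 1 (Y + 19, N + 41):
  Y = 129 + 19 = 148
  J = 36 − 3·148 = -408
Option 2 (Y + 7):
  Y = 129 + 7 = 136
  J = 36 − 3·136 = -372
J: -408 − (-372) = -36

-36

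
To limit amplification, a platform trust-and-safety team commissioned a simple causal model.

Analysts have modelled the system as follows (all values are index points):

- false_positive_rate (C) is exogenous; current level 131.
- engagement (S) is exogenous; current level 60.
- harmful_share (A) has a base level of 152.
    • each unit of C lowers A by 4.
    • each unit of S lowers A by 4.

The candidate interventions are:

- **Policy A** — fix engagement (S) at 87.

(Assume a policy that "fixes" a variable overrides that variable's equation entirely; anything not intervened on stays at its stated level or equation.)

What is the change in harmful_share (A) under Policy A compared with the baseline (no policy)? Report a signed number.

-108

Baseline:
  C = 131
  S = 60
  A = 152 − 4·131 − 4·60 = -612
Policy A (S := 87):
  C = 131
  S = 87
  A = 152 − 4·131 − 4·87 = -720
Change in A: -720 − (-612) = -108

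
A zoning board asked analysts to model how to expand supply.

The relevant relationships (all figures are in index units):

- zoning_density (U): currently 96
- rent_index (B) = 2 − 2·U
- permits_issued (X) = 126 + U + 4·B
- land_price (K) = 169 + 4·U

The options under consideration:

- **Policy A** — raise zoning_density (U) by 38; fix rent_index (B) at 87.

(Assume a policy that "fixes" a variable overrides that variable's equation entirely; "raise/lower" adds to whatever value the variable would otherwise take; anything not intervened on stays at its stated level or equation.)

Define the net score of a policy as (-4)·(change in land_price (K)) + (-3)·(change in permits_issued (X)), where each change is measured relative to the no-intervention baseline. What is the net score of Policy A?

Baseline:
  U = 96
  B = 2 − 2·96 = -190
  X = 126 + 96 + 4·(-190) = -538
  K = 169 + 4·96 = 553
Policy A (U + 38, B := 87):
  U = 96 + 38 = 134
  B = 87
  X = 126 + 134 + 4·87 = 608
  K = 169 + 4·134 = 705
ΔK = 705 − 553 = 152; ΔX = 608 − (-538) = 1146
Score = (-4)·152 + (-3)·1146 = -4046

-4046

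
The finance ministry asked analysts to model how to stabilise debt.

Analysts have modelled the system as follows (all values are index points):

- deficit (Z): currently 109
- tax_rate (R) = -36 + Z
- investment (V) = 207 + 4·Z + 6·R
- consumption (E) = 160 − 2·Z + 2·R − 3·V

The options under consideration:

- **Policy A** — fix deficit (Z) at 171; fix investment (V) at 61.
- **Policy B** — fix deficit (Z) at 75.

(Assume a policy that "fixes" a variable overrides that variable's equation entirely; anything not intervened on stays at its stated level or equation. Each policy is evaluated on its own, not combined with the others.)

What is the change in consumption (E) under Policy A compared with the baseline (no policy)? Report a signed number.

3060

Baseline:
  Z = 109
  R = -36 + 109 = 73
  V = 207 + 4·109 + 6·73 = 1081
  E = 160 − 2·109 + 2·73 − 3·1081 = -3155
Policy A (Z := 171, V := 61):
  Z = 171
  R = -36 + 171 = 135
  V = 61
  E = 160 − 2·171 + 2·135 − 3·61 = -95
Change in E: -95 − (-3155) = 3060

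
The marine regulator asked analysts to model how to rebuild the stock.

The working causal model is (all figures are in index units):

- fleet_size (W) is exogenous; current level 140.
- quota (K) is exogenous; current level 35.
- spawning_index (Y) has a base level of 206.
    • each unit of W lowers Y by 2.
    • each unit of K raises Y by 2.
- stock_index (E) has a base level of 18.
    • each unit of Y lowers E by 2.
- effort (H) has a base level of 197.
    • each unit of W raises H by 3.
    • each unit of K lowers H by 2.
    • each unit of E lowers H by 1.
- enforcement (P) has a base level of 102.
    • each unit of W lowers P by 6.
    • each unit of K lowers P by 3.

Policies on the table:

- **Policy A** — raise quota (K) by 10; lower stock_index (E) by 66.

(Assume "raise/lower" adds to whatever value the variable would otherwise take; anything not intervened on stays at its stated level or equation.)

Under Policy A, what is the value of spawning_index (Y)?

Policy A (K + 10, E − 66):
  W = 140
  K = 35 + 10 = 45
  Y = 206 − 2·140 + 2·45 = 16

16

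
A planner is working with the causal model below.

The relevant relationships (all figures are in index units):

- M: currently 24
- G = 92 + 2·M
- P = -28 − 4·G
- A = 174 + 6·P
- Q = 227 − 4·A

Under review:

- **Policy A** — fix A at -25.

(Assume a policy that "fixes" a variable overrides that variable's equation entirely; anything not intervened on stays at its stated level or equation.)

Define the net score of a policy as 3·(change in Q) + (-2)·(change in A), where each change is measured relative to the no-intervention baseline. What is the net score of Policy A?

-46606

Baseline:
  M = 24
  G = 92 + 2·24 = 140
  P = -28 − 4·140 = -588
  A = 174 + 6·(-588) = -3354
  Q = 227 − 4·(-3354) = 13643
Policy A (A := -25):
  M = 24
  G = 92 + 2·24 = 140
  P = -28 − 4·140 = -588
  A = -25
  Q = 227 − 4·(-25) = 327
ΔQ = 327 − 13643 = -13316; ΔA = -25 − (-3354) = 3329
Score = 3·(-13316) + (-2)·3329 = -46606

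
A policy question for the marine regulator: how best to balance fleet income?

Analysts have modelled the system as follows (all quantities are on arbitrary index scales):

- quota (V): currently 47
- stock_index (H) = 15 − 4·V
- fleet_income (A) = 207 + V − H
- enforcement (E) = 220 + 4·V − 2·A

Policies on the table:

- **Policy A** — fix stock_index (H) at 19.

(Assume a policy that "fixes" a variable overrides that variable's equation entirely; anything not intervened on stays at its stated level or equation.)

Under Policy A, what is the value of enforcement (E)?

-62

Policy A (H := 19):
  V = 47
  H = 19
  A = 207 + 47 − 19 = 235
  E = 220 + 4·47 − 2·235 = -62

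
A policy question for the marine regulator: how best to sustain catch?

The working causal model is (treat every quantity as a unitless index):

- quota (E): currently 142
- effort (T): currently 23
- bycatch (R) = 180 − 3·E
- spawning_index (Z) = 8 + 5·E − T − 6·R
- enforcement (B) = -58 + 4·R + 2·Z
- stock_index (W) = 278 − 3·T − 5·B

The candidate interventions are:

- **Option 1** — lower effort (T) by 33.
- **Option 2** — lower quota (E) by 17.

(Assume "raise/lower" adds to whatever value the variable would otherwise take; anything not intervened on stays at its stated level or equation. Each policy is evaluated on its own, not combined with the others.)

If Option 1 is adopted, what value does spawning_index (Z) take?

Option 1 (T − 33):
  E = 142
  T = 23 − 33 = -10
  R = 180 − 3·142 = -246
  Z = 8 + 5·142 − (-10) − 6·(-246) = 2204

2204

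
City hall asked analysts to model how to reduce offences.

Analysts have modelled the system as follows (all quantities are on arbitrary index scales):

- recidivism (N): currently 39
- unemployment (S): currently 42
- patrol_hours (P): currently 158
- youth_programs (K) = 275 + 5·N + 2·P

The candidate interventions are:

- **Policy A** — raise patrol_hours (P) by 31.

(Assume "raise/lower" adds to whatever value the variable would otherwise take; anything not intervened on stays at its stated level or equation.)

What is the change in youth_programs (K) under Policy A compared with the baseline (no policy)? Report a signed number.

Baseline:
  N = 39
  P = 158
  K = 275 + 5·39 + 2·158 = 786
Policy A (P + 31):
  N = 39
  P = 158 + 31 = 189
  K = 275 + 5·39 + 2·189 = 848
Change in K: 848 − 786 = 62

62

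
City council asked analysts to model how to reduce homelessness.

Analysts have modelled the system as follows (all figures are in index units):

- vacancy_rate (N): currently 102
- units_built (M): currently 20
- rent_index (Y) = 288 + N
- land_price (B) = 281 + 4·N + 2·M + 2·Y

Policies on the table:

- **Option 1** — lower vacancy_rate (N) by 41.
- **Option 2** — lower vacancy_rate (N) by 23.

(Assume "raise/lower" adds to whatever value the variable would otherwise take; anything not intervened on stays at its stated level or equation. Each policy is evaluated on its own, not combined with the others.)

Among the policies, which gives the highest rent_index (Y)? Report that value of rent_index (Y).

Option 1 (N − 41):
  N = 102 − 41 = 61
  Y = 288 + 61 = 349
Option 2 (N − 23):
  N = 102 − 23 = 79
  Y = 288 + 79 = 367
Comparing — Option 1: Y=349, Option 2: Y=367. Highest is 367 (Option 2).

367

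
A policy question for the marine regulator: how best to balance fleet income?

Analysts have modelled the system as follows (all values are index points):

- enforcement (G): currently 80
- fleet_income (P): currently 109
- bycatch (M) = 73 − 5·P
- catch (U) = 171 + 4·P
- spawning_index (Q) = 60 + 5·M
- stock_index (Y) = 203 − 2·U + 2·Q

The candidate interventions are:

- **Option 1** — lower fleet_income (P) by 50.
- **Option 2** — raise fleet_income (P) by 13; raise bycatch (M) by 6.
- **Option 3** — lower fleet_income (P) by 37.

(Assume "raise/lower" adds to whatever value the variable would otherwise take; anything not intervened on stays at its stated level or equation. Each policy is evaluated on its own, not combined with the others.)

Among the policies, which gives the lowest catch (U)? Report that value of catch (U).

407

Option 1 (P − 50):
  P = 109 − 50 = 59
  U = 171 + 4·59 = 407
Option 2 (P + 13, M + 6):
  P = 109 + 13 = 122
  U = 171 + 4·122 = 659
Option 3 (P − 37):
  P = 109 − 37 = 72
  U = 171 + 4·72 = 459
Comparing — Option 1: U=407, Option 2: U=659, Option 3: U=459. Lowest is 407 (Option 1).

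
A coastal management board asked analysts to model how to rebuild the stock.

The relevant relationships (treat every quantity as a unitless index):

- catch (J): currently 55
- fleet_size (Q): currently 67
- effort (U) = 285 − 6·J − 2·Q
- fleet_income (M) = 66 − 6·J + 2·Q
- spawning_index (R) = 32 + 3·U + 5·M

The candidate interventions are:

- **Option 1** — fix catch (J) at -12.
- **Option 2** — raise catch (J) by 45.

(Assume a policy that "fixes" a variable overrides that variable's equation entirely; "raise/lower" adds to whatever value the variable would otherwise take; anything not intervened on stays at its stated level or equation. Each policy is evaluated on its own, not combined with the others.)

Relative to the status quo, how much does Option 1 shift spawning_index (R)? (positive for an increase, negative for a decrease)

3216

Baseline:
  J = 55
  Q = 67
  U = 285 − 6·55 − 2·67 = -179
  M = 66 − 6·55 + 2·67 = -130
  R = 32 + 3·(-179) + 5·(-130) = -1155
Option 1 (J := -12):
  J = -12
  Q = 67
  U = 285 − 6·(-12) − 2·67 = 223
  M = 66 − 6·(-12) + 2·67 = 272
  R = 32 + 3·223 + 5·272 = 2061
Change in R: 2061 − (-1155) = 3216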